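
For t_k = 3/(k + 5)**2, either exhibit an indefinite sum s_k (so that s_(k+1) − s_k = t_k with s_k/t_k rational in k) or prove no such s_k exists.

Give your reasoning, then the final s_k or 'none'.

none — t_k is not Gosper-summable

Ratio r(k) = (k + 5)**2/(k + 6)**2.
Take A(k)=k**2 + 10*k + 25, B(k)=k**2 + 12*k + 36, C(k)=1.
Solve (k**2 + 10*k + 25)·f(k+1) − (k**2 + 10*k + 25)·f(k) = 1.
From deg A=2, deg B=2, deg C=0: d=0.
Write f(k) = c0. Then LHS − RHS = -1, requiring -1 = 0: contradictory. No certificate.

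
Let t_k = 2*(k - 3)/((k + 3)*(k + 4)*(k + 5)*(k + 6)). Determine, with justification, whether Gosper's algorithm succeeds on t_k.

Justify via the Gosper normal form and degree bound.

t_(k+1)/t_k = (k - 2)*(k + 3)/((k - 3)*(k + 7)).
A = k + 3, B = k + 7, C = k - 3.
Key eq: (k + 3)·f(k+1) = (k + 6)·f(k) + (k - 3).
deg f ≤ 3 (via 1,1,1).
Solve for f: f(k) = -k*(k**2 + 12*k + 107)/120 (degree 3 ≤ 3).
So s_k = (B(k−1)f/C)·t_k = (-k*(k + 6)*(k**2 + 12*k + 107)/(120*(k - 3)))·t_k = k*(-k**2 - 12*k - 107)/(60*(k + 3)*(k + 4)*(k + 5)).
Verify: 2*(k - 3)/(k**4 + 18*k**3 + 119*k**2 + 342*k + 360) matches t_k.

Yes. s_k = k*(-k**2 - 12*k - 107)/(60*(k + 3)*(k + 4)*(k + 5)).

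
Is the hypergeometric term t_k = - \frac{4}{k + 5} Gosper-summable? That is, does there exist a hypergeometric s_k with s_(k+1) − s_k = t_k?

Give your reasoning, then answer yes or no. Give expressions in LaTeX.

No — key equation has no polynomial f.

Compute t_(k+1)/t_k: get (k + 5)/(k + 6).
A = k + 5, B = k + 6, C = 1.
Solve (k + 5)·f(k+1) − (k + 5)·f(k) = 1.
d = 0 from the (1,1,0) case.
Put f(k) = c0: A·f(k+1) − B(k−1)·f(k) − C = -1; need -1 = 0 — inconsistent ⇒ no f, not summable.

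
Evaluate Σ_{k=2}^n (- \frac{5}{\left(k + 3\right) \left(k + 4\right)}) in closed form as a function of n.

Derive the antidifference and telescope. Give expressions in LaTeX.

S(n) = \frac{1 - n}{n + 4}

Ratio r(k) = (k + 3)/(k + 5).
Gosper form: A/B · C(k+1)/C(k) with A=k + 3, B=k + 5, C=1.
Set up (k + 3)·f(k+1) − (k + 4)·f(k) − (1) = 0.
d = 1 from the (1,1,0) case.
Match coefficients ⇒ f(k) = k/3.
Certificate R = B(k−1)f/C = k*(k + 4)/3 gives s_k = -5*k/(3*k + 9).
Δs = -5/(k**2 + 7*k + 12), as required.
Evaluate: s_(n+1) = 5*(-n - 1)/(3*(n + 4)); subtract s_(2) = -2/3 ⇒ S(n) = (1 - n)/(n + 4).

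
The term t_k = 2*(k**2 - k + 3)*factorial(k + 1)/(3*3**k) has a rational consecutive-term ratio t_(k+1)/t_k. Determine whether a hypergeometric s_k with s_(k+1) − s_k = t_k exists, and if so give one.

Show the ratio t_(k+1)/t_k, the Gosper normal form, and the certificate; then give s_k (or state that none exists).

s_k = 2*(k - 1)*factorial(k + 1)/3**k

Ratio r(k) = (k + 2)*(-k + (k + 1)**2 + 2)/(3*(k**2 - k + 3)).
Take A(k)=k/3 + 2/3, B(k)=1, C(k)=k**2 - k + 3.
Solve (k/3 + 2/3)·f(k+1) − (1)·f(k) = k**2 - k + 3.
d = 1 from the (1,0,2) case.
Coefficient equations give f(k) = 3*(k - 1).
Certificate R = B(k−1)f/C = 3*(k - 1)/(k**2 - k + 3) gives s_k = 2*(k - 1)*factorial(k + 1)/3**k.
Verify: 2*(k**2 - k + 3)*factorial(k + 1)/(3*3**k) matches t_k.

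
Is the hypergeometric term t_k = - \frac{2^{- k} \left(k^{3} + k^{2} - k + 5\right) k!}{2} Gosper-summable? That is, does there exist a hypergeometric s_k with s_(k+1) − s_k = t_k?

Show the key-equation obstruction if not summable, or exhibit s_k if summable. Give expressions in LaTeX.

Yes. s_k = - 2^{- k} \left(k - 2\right) \left(k + 2\right) k!.

The ratio is (k + 1)*(-k + (k + 1)**3 + (k + 1)**2 + 4)/(2*(k**3 + k**2 - k + 5)).
Take A(k)=k/2 + 1/2, B(k)=1, C(k)=k**3 + k**2 - k + 5.
Set up (k/2 + 1/2)·f(k+1) − (1)·f(k) − (k**3 + k**2 - k + 5) = 0.
d = 2 from the (1,0,3) case.
Solve for f: f(k) = 2*(k - 2)*(k + 2) (degree 2 ≤ 2).
Get s_k = R·t_k = -(k - 2)*(k + 2)*factorial(k)/2**k with R(k) = B(k−1)f(k)/C(k) = 2*(k - 2)*(k + 2)/(k**3 + k**2 - k + 5).
Δs = -(k**3 + k**2 - k + 5)*factorial(k)/(2*2**k), as required.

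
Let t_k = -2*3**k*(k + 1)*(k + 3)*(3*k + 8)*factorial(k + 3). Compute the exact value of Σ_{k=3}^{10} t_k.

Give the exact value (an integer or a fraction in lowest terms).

The ratio is 3*(k + 2)*(k + 4)**2*(3*k + 11)/((k + 1)*(k + 3)*(3*k + 8)).
Factor: A=3*k + 12; B=1; C=k**3 + 20*k**2/3 + 41*k/3 + 8.
Set up (3*k + 12)·f(k+1) − (1)·f(k) − (k**3 + 20*k**2/3 + 41*k/3 + 8) = 0.
Degrees (1,0,3) ⇒ d ≤ 2.
A polynomial solution: f(k) = k*(k + 1)/3.
R(k) = B(k−1)·f(k)/C(k) = k/((k + 3)*(3*k + 8)); s_k = R·t_k = -2*3**k*k*(k + 1)*factorial(k + 3).
Check: Δs_k = -2*3**k*(k + 1)*(k + 3)*(3*k + 8)*factorial(k + 3). ✓
Telescoping: Σ = s_(11) − s_(3) = -4077050406318489600 − (-466560) = -4077050406318023040.

Σ = -4077050406318023040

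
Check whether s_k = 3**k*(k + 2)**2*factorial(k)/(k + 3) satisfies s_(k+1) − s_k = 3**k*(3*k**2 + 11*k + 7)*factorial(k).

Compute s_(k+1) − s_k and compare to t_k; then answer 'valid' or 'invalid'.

Invalid: residual -3**k*(3*k**3 + 20*k**2 + 39*k + 19)*factorial(k)/((k + 3)*(k + 4)) ≠ 0.

s_(k+1) = 3**(k + 1)*(k + 3)**2*factorial(k + 1)/(k + 4)
s_(k+1) − s_k = 3**k*(3*k**4 + 29*k**3 + 100*k**2 + 142*k + 65)*factorial(k)/((k + 3)*(k + 4))
(s_(k+1) − s_k) − t_k = -3**k*(3*k**3 + 20*k**2 + 39*k + 19)*factorial(k)/((k + 3)*(k + 4))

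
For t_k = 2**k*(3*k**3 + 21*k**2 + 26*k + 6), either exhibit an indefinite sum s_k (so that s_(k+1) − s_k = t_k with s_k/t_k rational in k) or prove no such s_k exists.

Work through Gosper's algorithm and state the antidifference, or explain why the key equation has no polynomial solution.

Compute t_(k+1)/t_k: get 2*(3*k**3 + 30*k**2 + 77*k + 56)/(3*k**3 + 21*k**2 + 26*k + 6).
Normal form (A,B,C) = (2, 1, k**3 + 7*k**2 + 26*k/3 + 2).
Solve (2)·f(k+1) − (1)·f(k) = k**3 + 7*k**2 + 26*k/3 + 2.
From deg A=0, deg B=0, deg C=3: d=3.
Solve for f: f(k) = (3*k**3 + 3*k**2 - 4*k + 2)/3 (degree 3 ≤ 3).
Certificate R = B(k−1)f/C = (3*k**3 + 3*k**2 - 4*k + 2)/(3*k**3 + 21*k**2 + 26*k + 6) gives s_k = 2**k*(3*k**3 + 3*k**2 - 4*k + 2).
Δs = 2**k*(3*k**3 + 21*k**2 + 26*k + 6), as required.

s_k = 2**k*(3*k**3 + 3*k**2 - 4*k + 2)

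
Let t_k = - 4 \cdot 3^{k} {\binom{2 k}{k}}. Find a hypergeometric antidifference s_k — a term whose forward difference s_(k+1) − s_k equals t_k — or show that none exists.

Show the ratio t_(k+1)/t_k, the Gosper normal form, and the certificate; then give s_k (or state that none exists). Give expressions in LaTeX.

not Gosper-summable; s_k does not exist

Step 1: r(k) = 6*(2*k + 1)/(k + 1).
Take A(k)=12*k + 6, B(k)=k + 1, C(k)=1.
Solve (12*k + 6)·f(k+1) − (k)·f(k) = 1.
Bound: deg f ≤ -1.
Bound -1 < 0, so the key equation has no polynomial solution.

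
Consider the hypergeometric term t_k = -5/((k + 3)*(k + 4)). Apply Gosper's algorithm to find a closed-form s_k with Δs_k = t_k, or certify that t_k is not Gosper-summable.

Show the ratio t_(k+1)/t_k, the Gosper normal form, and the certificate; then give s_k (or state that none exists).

s_k = -5*k/(3*k + 9)

Ratio r(k) = (k + 3)/(k + 5).
Factor: A=k + 3; B=k + 5; C=1.
Key eq: (k + 3)·f(k+1) = (k + 4)·f(k) + (1).
d = 1 from the (1,1,0) case.
Match coefficients ⇒ f(k) = k/3.
Get s_k = R·t_k = -5*k/(3*k + 9) with R(k) = B(k−1)f(k)/C(k) = k*(k + 4)/3.
Δs = -5/(k**2 + 7*k + 12), as required.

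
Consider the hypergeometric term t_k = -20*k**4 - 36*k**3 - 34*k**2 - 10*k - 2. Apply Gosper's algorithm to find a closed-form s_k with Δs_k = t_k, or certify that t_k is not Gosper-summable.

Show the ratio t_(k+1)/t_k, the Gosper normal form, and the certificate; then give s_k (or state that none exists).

r(k) = (10*k**4 + 58*k**3 + 131*k**2 + 133*k + 51)/(10*k**4 + 18*k**3 + 17*k**2 + 5*k + 1) after simplifying.
Normal form (A,B,C) = (1, 1, k**4 + 9*k**3/5 + 17*k**2/10 + k/2 + 1/10).
Key eq: (1)·f(k+1) = (1)·f(k) + (k**4 + 9*k**3/5 + 17*k**2/10 + k/2 + 1/10).
From deg A=0, deg B=0, deg C=4: d=5.
Solving with deg f ≤ 5: f(k) = k*(4*k**4 - k**3 - 3*k + 2)/20.
So s_k = (B(k−1)f/C)·t_k = (k*(4*k**4 - k**3 - 3*k + 2)/(2*(10*k**4 + 18*k**3 + 17*k**2 + 5*k + 1)))·t_k = k*(-4*k**4 + k**3 + 3*k - 2).
Verify: -20*k**4 - 36*k**3 - 34*k**2 - 10*k - 2 matches t_k.

s_k = k*(-4*k**4 + k**3 + 3*k - 2)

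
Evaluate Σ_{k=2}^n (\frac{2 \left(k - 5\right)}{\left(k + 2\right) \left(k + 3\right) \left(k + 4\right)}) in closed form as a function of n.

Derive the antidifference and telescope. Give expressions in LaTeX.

t_(k+1)/t_k = (k - 4)*(k + 2)/((k - 5)*(k + 5)).
Gosper form: A/B · C(k+1)/C(k) with A=k + 2, B=k + 5, C=k - 5.
Solve (k + 2)·f(k+1) − (k + 4)·f(k) = k - 5.
Bound: deg f ≤ 2.
Coefficient equations give f(k) = -k*(k + 9)/4.
Get s_k = R·t_k = k*(-k - 9)/(2*(k + 2)*(k + 3)) with R(k) = B(k−1)f(k)/C(k) = -k*(k + 4)*(k + 9)/(4*(k - 5)).
s_(k+1) − s_k = 2*(k - 5)/(k**3 + 9*k**2 + 26*k + 24) = t_k.
Telescope: S(n) = s_(n+1) − s_(2) = (-n**2 - 11*n - 10)/(2*(n**2 + 7*n + 12)) − (-11/20) = (n**2 - 33*n + 32)/(20*(n**2 + 7*n + 12)).

S(n) = \frac{n^{2} - 33 n + 32}{20 \left(n^{2} + 7 n + 12\right)}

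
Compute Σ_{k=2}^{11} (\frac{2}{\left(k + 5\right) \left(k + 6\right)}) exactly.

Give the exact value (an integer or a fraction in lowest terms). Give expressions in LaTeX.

Σ = 20/119

The ratio is (k + 5)/(k + 7).
Gosper form: A/B · C(k+1)/C(k) with A=k + 5, B=k + 7, C=1.
Set up (k + 5)·f(k+1) − (k + 6)·f(k) − (1) = 0.
Degrees (1,1,0) ⇒ d ≤ 1.
Coefficient equations give f(k) = k/5.
Then R = B(k−1)f/C = k*(k + 6)/5, so s_k = R(k)·t_k = 2*k/(5*(k + 5)).
Verify: 2/(k**2 + 11*k + 30) matches t_k.
Σ_(k=2)^(11) t_k = s_(12) − s_(2) = 24/85 − (4/35) = 20/119.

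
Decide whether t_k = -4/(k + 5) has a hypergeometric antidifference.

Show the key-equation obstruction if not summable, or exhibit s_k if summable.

No — the linear system for f has no solution.

t_(k+1)/t_k = (k + 5)/(k + 6).
Gosper form: A/B · C(k+1)/C(k) with A=k + 5, B=k + 6, C=1.
Solve (k + 5)·f(k+1) − (k + 5)·f(k) = 1.
From deg A=1, deg B=1, deg C=0: d=0.
Put f(k) = c0: A·f(k+1) − B(k−1)·f(k) − C = -1; need -1 = 0 — inconsistent ⇒ no f, not summable.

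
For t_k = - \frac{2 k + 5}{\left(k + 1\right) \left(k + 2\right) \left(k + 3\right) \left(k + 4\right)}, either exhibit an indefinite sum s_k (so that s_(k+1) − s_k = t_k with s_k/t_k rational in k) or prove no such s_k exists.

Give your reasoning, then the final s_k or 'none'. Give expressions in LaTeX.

The ratio is (k + 1)*(2*k + 7)/((k + 5)*(2*k + 5)).
A = k + 1, B = k + 5, C = k + 5/2.
Need (k + 1)·f(k+1) − (k + 4)·f(k) = k + 5/2.
Degrees (1,1,1) ⇒ d ≤ 3.
Match coefficients ⇒ f(k) = k*(k + 2)*(k + 4)/6.
So s_k = (B(k−1)f/C)·t_k = (k*(k + 2)*(k + 4)**2/(3*(2*k + 5)))·t_k = k*(-k - 4)/(3*(k**2 + 4*k + 3)).
Verify: (-2*k - 5)/(k**4 + 10*k**3 + 35*k**2 + 50*k + 24) matches t_k.

s_k = \frac{k \left(- k - 4\right)}{3 \left(k^{2} + 4 k + 3\right)}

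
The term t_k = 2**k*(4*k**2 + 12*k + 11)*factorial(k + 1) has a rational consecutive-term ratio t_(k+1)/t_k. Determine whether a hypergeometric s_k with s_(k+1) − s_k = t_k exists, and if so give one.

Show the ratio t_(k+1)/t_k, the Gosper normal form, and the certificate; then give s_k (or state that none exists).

Ratio r(k) = 2*(4*k**3 + 28*k**2 + 67*k + 54)/(4*k**2 + 12*k + 11).
Normal form (A,B,C) = (2*k + 4, 1, k**2 + 3*k + 11/4).
Solve (2*k + 4)·f(k+1) − (1)·f(k) = k**2 + 3*k + 11/4.
Degrees (1,0,2) ⇒ d ≤ 1.
A polynomial solution: f(k) = (2*k + 1)/4.
R(k) = B(k−1)·f(k)/C(k) = (2*k + 1)/(4*k**2 + 12*k + 11); s_k = R·t_k = 2**k*(2*k + 1)*factorial(k + 1).
Verify: 2**k*(4*k**2 + 12*k + 11)*factorial(k + 1) matches t_k.

s_k = 2**k*(2*k + 1)*factorial(k + 1)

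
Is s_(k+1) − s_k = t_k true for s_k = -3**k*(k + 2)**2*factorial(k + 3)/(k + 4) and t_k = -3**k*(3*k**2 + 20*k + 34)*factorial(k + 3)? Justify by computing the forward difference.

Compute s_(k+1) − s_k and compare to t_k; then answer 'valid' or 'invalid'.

Invalid: residual 2*3**k*(3*k**3 + 32*k**2 + 113*k + 134)*factorial(k + 3)/((k + 4)*(k + 5)) ≠ 0.

s_(k+1) = -3**(k + 1)*(k + 3)**2*factorial(k + 4)/(k + 5)
s_(k+1) − s_k = -3**k*(3*k**4 + 41*k**3 + 210*k**2 + 480*k + 412)*factorial(k + 3)/((k + 4)*(k + 5))
(s_(k+1) − s_k) − t_k = 2*3**k*(3*k**3 + 32*k**2 + 113*k + 134)*factorial(k + 3)/((k + 4)*(k + 5))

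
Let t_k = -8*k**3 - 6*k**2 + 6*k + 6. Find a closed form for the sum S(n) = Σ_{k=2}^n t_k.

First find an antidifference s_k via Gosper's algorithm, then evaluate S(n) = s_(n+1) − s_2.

S(n) = -2*n**4 - 6*n**3 - 2*n**2 + 8*n + 2

The ratio is (4*k**3 + 15*k**2 + 15*k + 1)/(4*k**3 + 3*k**2 - 3*k - 3).
Gosper form: A/B · C(k+1)/C(k) with A=1, B=1, C=k**3 + 3*k**2/4 - 3*k/4 - 3/4.
Need (1)·f(k+1) − (1)·f(k) = k**3 + 3*k**2/4 - 3*k/4 - 3/4.
Degrees (0,0,3) ⇒ d ≤ 4.
Solving with deg f ≤ 4: f(k) = k*(k**3 - k**2 - 2*k - 1)/4.
R(k) = B(k−1)·f(k)/C(k) = k*(k**3 - k**2 - 2*k - 1)/(4*k**3 + 3*k**2 - 3*k - 3); s_k = R·t_k = 2*k*(-k**3 + k**2 + 2*k + 1).
Δs = -8*k**3 - 6*k**2 + 6*k + 6, as required.
Σ_(k=2)^n t_k = s_(n+1) − s_(2) = (-2*n**4 - 6*n**3 - 2*n**2 + 8*n + 6) − (4), i.e. -2*n**4 - 6*n**3 - 2*n**2 + 8*n + 2.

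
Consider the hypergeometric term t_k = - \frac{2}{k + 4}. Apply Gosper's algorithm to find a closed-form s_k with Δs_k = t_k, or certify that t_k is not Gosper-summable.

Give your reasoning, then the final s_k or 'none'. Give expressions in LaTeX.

not Gosper-summable; s_k does not exist

Compute t_(k+1)/t_k: get (k + 4)/(k + 5).
So A=k + 4 and B=k + 5, with C=1.
Set up (k + 4)·f(k+1) − (k + 4)·f(k) − (1) = 0.
Degrees (1,1,0) ⇒ d ≤ 0.
Put f(k) = c0: A·f(k+1) − B(k−1)·f(k) − C = -1; need -1 = 0 — inconsistent ⇒ no f, not summable.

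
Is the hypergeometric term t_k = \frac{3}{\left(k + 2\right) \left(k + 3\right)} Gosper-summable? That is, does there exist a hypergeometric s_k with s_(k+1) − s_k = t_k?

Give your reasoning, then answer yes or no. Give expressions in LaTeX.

Compute t_(k+1)/t_k: get (k + 2)/(k + 4).
Gosper form: A/B · C(k+1)/C(k) with A=k + 2, B=k + 4, C=1.
Need (k + 2)·f(k+1) − (k + 3)·f(k) = 1.
Bound: deg f ≤ 1.
Coefficient equations give f(k) = k/2.
Then R = B(k−1)f/C = k*(k + 3)/2, so s_k = R(k)·t_k = 3*k/(2*(k + 2)).
Verify: 3/(k**2 + 5*k + 6) matches t_k.

Yes. s_k = \frac{3 k}{2 \left(k + 2\right)}.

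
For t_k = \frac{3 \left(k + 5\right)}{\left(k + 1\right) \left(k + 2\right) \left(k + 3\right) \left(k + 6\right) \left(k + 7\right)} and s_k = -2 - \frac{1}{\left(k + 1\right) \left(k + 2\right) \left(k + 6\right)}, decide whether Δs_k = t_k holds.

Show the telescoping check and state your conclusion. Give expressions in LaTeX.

s_(k+1) = -2 - 1/((k + 2)*(k + 3)*(k + 7))
s_(k+1) − s_k = 3*(k + 5)/(k**5 + 19*k**4 + 131*k**3 + 401*k**2 + 540*k + 252)
(s_(k+1) − s_k) − t_k = 0

Valid: the claim telescopes to t_k.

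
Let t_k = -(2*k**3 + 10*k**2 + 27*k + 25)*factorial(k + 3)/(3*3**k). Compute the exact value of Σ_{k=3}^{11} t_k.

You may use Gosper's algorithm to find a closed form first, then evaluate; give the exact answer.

Σ = -604507301360/729

Ratio r(k) = (2*k**4 + 24*k**3 + 117*k**2 + 276*k + 256)/(3*(2*k**3 + 10*k**2 + 27*k + 25)).
So A=k/3 + 4/3 and B=1, with C=k**3 + 5*k**2 + 27*k/2 + 25/2.
Set up (k/3 + 4/3)·f(k+1) − (1)·f(k) − (k**3 + 5*k**2 + 27*k/2 + 25/2) = 0.
From deg A=1, deg B=0, deg C=3: d=2.
Solving with deg f ≤ 2: f(k) = 3*(2*k**2 + 4*k + 1)/2.
Get s_k = R·t_k = -(2*k**2 + 4*k + 1)*factorial(k + 3)/3**k with R(k) = B(k−1)f(k)/C(k) = 3*(2*k**2 + 4*k + 1)/(2*k**3 + 10*k**2 + 27*k + 25).
Verify: -(2*k**3 + 10*k**2 + 27*k + 25)*factorial(k + 3)/(3*3**k) matches t_k.
Sum = s_(12) − s_(3); s_(12) = -604507904000/729, s_(3) = -2480/3 ⇒ -604507301360/729.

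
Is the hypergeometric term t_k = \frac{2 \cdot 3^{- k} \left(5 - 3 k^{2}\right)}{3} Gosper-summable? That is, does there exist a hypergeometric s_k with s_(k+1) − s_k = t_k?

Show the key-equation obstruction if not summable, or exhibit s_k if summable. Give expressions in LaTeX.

Compute t_(k+1)/t_k: get (3*(k + 1)**2 - 5)/(3*(3*k**2 - 5)).
Take A(k)=1/3, B(k)=1, C(k)=k**2 - 5/3.
Key eq: (1/3)·f(k+1) = (1)·f(k) + (k**2 - 5/3).
deg f ≤ 2 (via 0,0,2).
Solve for f: f(k) = -(3*k**2 + 3*k - 2)/2 (degree 2 ≤ 2).
R(k) = B(k−1)·f(k)/C(k) = -3*(3*k**2 + 3*k - 2)/(2*(3*k**2 - 5)); s_k = R·t_k = (3*k**2 + 3*k - 2)/3**k.
s_(k+1) − s_k = 2*(5 - 3*k**2)/(3*3**k) = t_k.

Yes. s_k = 3^{- k} \left(3 k^{2} + 3 k - 2\right).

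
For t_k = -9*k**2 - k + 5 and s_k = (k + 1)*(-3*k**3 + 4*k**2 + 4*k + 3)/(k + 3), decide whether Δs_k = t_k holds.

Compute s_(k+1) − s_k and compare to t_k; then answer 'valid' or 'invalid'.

s_(k+1) = (-3*k**4 - 11*k**3 - 7*k**2 + 14*k + 16)/(k + 4)
s_(k+1) − s_k = (-9*k**4 - 52*k**3 - 46*k**2 + 27*k + 36)/(k**2 + 7*k + 12)
(s_(k+1) − s_k) − t_k = 4*(3*k**3 + 16*k**2 + k - 6)/(k**2 + 7*k + 12)

Invalid: residual 4*(3*k**3 + 16*k**2 + k - 6)/(k**2 + 7*k + 12) ≠ 0.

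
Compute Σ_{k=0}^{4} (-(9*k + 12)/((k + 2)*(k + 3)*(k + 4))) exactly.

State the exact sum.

Compute t_(k+1)/t_k: get (k + 2)*(3*k + 7)/((k + 5)*(3*k + 4)).
Gosper form: A/B · C(k+1)/C(k) with A=k + 2, B=k + 5, C=k + 4/3.
Key eq: (k + 2)·f(k+1) = (k + 4)·f(k) + (k + 4/3).
d = 2 from the (1,1,1) case.
Match coefficients ⇒ f(k) = k*(5*k + 7)/18.
Then R = B(k−1)f/C = k*(k + 4)*(5*k + 7)/(6*(3*k + 4)), so s_k = R(k)·t_k = -k*(5*k + 7)/(2*(k + 2)*(k + 3)).
Verify: 3*(-3*k - 4)/(k**3 + 9*k**2 + 26*k + 24) matches t_k.
Telescoping: Σ = s_(5) − s_(0) = -10/7 − (0) = -10/7.

Σ = -10/7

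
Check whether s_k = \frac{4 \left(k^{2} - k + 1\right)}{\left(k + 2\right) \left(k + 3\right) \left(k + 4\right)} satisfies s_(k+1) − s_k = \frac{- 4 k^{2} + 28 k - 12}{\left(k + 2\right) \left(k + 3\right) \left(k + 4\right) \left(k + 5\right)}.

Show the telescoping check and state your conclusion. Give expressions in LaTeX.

Valid: the claim telescopes to t_k.

s_(k+1) = 4*(-k + (k + 1)**2)/((k + 3)*(k + 4)*(k + 5))
s_(k+1) − s_k = 4*(-k**2 + 7*k - 3)/(k**4 + 14*k**3 + 71*k**2 + 154*k + 120)
(s_(k+1) − s_k) − t_k = 0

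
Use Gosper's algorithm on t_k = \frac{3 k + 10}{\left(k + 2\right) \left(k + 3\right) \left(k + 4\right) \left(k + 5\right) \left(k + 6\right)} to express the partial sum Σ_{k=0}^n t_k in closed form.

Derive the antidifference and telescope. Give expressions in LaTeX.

S(n) = \frac{n^{3} + 14 n^{2} + 63 n + 50}{40 \left(n^{3} + 14 n^{2} + 63 n + 90\right)}

Step 1: r(k) = (k + 2)*(3*k + 13)/((k + 7)*(3*k + 10)).
So A=k + 2 and B=k + 7, with C=k + 10/3.
Key eq: (k + 2)·f(k+1) = (k + 6)·f(k) + (k + 10/3).
d = 4 from the (1,1,1) case.
A polynomial solution: f(k) = k*(k + 3)*(k**2 + 11*k + 38)/120.
R(k) = B(k−1)·f(k)/C(k) = k*(k + 3)*(k + 6)*(k**2 + 11*k + 38)/(40*(3*k + 10)); s_k = R·t_k = k*(k**2 + 11*k + 38)/(40*(k**3 + 11*k**2 + 38*k + 40)).
Δs = (3*k + 10)/(k**5 + 20*k**4 + 155*k**3 + 580*k**2 + 1044*k + 720), as required.
Σ_(k=0)^n t_k = s_(n+1) − s_(0) = ((n**3 + 14*n**2 + 63*n + 50)/(40*(n**3 + 14*n**2 + 63*n + 90))) − (0), i.e. (n**3 + 14*n**2 + 63*n + 50)/(40*(n**3 + 14*n**2 + 63*n + 90)).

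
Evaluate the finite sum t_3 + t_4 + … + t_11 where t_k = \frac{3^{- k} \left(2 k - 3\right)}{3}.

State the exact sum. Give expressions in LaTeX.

t_(k+1)/t_k = (2*k - 1)/(3*(2*k - 3)).
Take A(k)=1/3, B(k)=1, C(k)=k - 3/2.
f must satisfy (1/3)·f(k+1) − (1)·f(k) = k - 3/2.
d = 1 from the (0,0,1) case.
Match coefficients ⇒ f(k) = -3*(k - 1)/2.
Certificate R = B(k−1)f/C = -3*(k - 1)/(2*k - 3) gives s_k = (1 - k)/3**k.
Δs = (2*k - 3)/(3*3**k), as required.
Telescoping: Σ = s_(12) − s_(3) = -11/531441 − (-2/27) = 39355/531441.

Σ = 39355/531441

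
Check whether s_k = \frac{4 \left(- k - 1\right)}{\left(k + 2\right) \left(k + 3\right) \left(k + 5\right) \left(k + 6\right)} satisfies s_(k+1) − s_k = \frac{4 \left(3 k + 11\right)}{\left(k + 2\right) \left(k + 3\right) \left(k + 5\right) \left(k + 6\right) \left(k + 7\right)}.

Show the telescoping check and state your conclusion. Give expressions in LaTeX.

Invalid: residual \frac{16 \left(- 2 k - 9\right)}{k^{6} + 27 k^{5} + 295 k^{4} + 1665 k^{3} + 5104 k^{2} + 8028 k + 5040} ≠ 0.

s_(k+1) = 4*(-k - 2)/((k + 3)*(k + 4)*(k + 6)*(k + 7))
s_(k+1) − s_k = 4*(3*k**2 + 15*k + 8)/(k**6 + 27*k**5 + 295*k**4 + 1665*k**3 + 5104*k**2 + 8028*k + 5040)
(s_(k+1) − s_k) − t_k = 16*(-2*k - 9)/(k**6 + 27*k**5 + 295*k**4 + 1665*k**3 + 5104*k**2 + 8028*k + 5040)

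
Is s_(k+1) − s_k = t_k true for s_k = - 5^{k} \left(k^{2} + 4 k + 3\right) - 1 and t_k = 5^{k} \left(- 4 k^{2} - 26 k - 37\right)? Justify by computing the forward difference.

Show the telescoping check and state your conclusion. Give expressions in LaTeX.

valid; difference matches t_k

s_(k+1) = -5*5**k*(4*k + (k + 1)**2 + 7) - 1
s_(k+1) − s_k = 5**k*(-4*k**2 - 26*k - 37)
(s_(k+1) − s_k) − t_k = 0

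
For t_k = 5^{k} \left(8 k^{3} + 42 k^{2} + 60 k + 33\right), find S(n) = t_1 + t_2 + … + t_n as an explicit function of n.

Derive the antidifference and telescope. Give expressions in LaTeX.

The ratio is 5*(8*k**3 + 66*k**2 + 168*k + 143)/(8*k**3 + 42*k**2 + 60*k + 33).
Normal form (A,B,C) = (5, 1, k**3 + 21*k**2/4 + 15*k/2 + 33/8).
Set up (5)·f(k+1) − (1)·f(k) − (k**3 + 21*k**2/4 + 15*k/2 + 33/8) = 0.
Degrees (0,0,3) ⇒ d ≤ 3.
Solve for f: f(k) = (2*k**3 + 3*k**2 + 2)/8 (degree 3 ≤ 3).
Certificate R = B(k−1)f/C = (2*k**3 + 3*k**2 + 2)/(8*k**3 + 42*k**2 + 60*k + 33) gives s_k = 5**k*(2*k**3 + 3*k**2 + 2).
Δs = 5**k*(8*k**3 + 42*k**2 + 60*k + 33), as required.
Telescope: S(n) = s_(n+1) − s_(1) = 5**(n + 1)*(2*n**3 + 9*n**2 + 12*n + 7) − (35) = 10*5**n*n**3 + 45*5**n*n**2 + 60*5**n*n + 35*5**n - 35.

S(n) = 10 \cdot 5^{n} n^{3} + 45 \cdot 5^{n} n^{2} + 60 \cdot 5^{n} n + 35 \cdot 5^{n} - 35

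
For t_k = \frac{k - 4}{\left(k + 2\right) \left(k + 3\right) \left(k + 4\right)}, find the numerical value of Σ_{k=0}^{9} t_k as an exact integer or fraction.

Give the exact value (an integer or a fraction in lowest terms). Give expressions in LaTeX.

The ratio is (k - 3)*(k + 2)/((k - 4)*(k + 5)).
Gosper form: A/B · C(k+1)/C(k) with A=k + 2, B=k + 5, C=k - 4.
Key eq: (k + 2)·f(k+1) = (k + 4)·f(k) + (k - 4).
From deg A=1, deg B=1, deg C=1: d=2.
Coefficient equations give f(k) = -k*(k + 11)/6.
Then R = B(k−1)f/C = -k*(k + 4)*(k + 11)/(6*(k - 4)), so s_k = R(k)·t_k = k*(-k - 11)/(6*(k + 2)*(k + 3)).
Verify: (k - 4)/(k**3 + 9*k**2 + 26*k + 24) matches t_k.
Evaluate s at k=10 and k=0: -35/156 and 0; difference -35/156.

Σ = -35/156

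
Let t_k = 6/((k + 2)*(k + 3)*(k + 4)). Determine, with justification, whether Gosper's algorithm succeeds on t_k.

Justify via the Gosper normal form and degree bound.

Step 1: r(k) = (k + 2)/(k + 5).
Factor: A=k + 2; B=k + 5; C=1.
Solve (k + 2)·f(k+1) − (k + 4)·f(k) = 1.
deg f ≤ 2 (via 1,1,0).
A polynomial solution: f(k) = k*(k + 5)/12.
Get s_k = R·t_k = k*(k + 5)/(2*(k + 2)*(k + 3)) with R(k) = B(k−1)f(k)/C(k) = k*(k + 4)*(k + 5)/12.
Verify: 6/(k**3 + 9*k**2 + 26*k + 24) matches t_k.

Yes. s_k = k*(k + 5)/(2*(k + 2)*(k + 3)).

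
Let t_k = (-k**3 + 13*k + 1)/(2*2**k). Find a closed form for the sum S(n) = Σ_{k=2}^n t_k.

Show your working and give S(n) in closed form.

The ratio is (13*k - (k + 1)**3 + 14)/(2*(-k**3 + 13*k + 1)).
Factor: A=1/2; B=1; C=k**3 - 13*k - 1.
Set up (1/2)·f(k+1) − (1)·f(k) − (k**3 - 13*k - 1) = 0.
deg f ≤ 3 (via 0,0,3).
Solving with deg f ≤ 3: f(k) = -2*(k**3 + 3*k**2 - 4*k - 1).
So s_k = (B(k−1)f/C)·t_k = (-2*(k**3 + 3*k**2 - 4*k - 1)/(k**3 - 13*k - 1))·t_k = (k**3 + 3*k**2 - 4*k - 1)/2**k.
Check: Δs_k = (-k**3 + 13*k + 1)/(2*2**k). ✓
Evaluate: s_(n+1) = 2**(-n - 1)*(n**3 + 6*n**2 + 5*n - 1); subtract s_(2) = 11/4 ⇒ S(n) = 2**(-n - 2)*(-11*2**n + 2*n**3 + 12*n**2 + 10*n - 2).

S(n) = 2**(-n - 2)*(-11*2**n + 2*n**3 + 12*n**2 + 10*n - 2)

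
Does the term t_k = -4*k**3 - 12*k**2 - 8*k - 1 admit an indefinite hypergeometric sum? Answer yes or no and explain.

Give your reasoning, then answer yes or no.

Yes. s_k = k*(-k**3 - 2*k**2 + k + 1).

Ratio r(k) = (4*k**3 + 24*k**2 + 44*k + 25)/(4*k**3 + 12*k**2 + 8*k + 1).
Gosper form: A/B · C(k+1)/C(k) with A=1, B=1, C=k**3 + 3*k**2 + 2*k + 1/4.
Set up (1)·f(k+1) − (1)·f(k) − (k**3 + 3*k**2 + 2*k + 1/4) = 0.
Degrees (0,0,3) ⇒ d ≤ 4.
Solve for f: f(k) = k*(k**3 + 2*k**2 - k - 1)/4 (degree 4 ≤ 4).
Get s_k = R·t_k = k*(-k**3 - 2*k**2 + k + 1) with R(k) = B(k−1)f(k)/C(k) = k*(k**3 + 2*k**2 - k - 1)/(4*k**3 + 12*k**2 + 8*k + 1).
Δs = -4*k**3 - 12*k**2 - 8*k - 1, as required.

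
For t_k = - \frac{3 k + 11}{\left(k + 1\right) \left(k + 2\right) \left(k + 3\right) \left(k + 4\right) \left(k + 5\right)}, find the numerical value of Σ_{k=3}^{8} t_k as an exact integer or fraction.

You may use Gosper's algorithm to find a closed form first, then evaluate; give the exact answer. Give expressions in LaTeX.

Σ = -129/20020

Step 1: r(k) = (k + 1)*(3*k + 14)/((k + 6)*(3*k + 11)).
A = k + 1, B = k + 6, C = k + 11/3.
Key eq: (k + 1)·f(k+1) = (k + 5)·f(k) + (k + 11/3).
From deg A=1, deg B=1, deg C=1: d=4.
Solve for f: f(k) = k*(k + 3)*(k**2 + 7*k + 14)/24 (degree 4 ≤ 4).
Then R = B(k−1)f/C = k*(k + 3)*(k + 5)*(k**2 + 7*k + 14)/(8*(3*k + 11)), so s_k = R(k)·t_k = k*(-k**2 - 7*k - 14)/(8*(k**3 + 7*k**2 + 14*k + 8)).
Δs = (-3*k - 11)/(k**5 + 15*k**4 + 85*k**3 + 225*k**2 + 274*k + 120), as required.
Evaluate s at k=9 and k=3: -711/5720 and -33/280; difference -129/20020.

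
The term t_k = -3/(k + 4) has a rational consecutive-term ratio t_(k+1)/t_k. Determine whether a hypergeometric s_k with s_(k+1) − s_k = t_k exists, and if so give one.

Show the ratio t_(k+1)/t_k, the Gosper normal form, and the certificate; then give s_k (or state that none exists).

The ratio is (k + 4)/(k + 5).
Normal form (A,B,C) = (k + 4, k + 5, 1).
Need (k + 4)·f(k+1) − (k + 4)·f(k) = 1.
d = 0 from the (1,1,0) case.
Generic f = c0 gives residual -1; -1 = 0 cannot hold, so t_k is not Gosper-summable.

none — t_k is not Gosper-summable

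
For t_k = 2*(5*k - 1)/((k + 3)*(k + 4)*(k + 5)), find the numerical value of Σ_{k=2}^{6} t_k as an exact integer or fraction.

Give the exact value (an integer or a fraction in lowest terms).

Σ = 61/165

t_(k+1)/t_k = (k + 3)*(5*k + 4)/((k + 6)*(5*k - 1)).
Take A(k)=k + 3, B(k)=k + 6, C(k)=k - 1/5.
Need (k + 3)·f(k+1) − (k + 5)·f(k) = k - 1/5.
d = 2 from the (1,1,1) case.
A polynomial solution: f(k) = k*(7*k - 11)/60.
Get s_k = R·t_k = k*(7*k - 11)/(6*(k + 3)*(k + 4)) with R(k) = B(k−1)f(k)/C(k) = k*(k + 5)*(7*k - 11)/(12*(5*k - 1)).
Check: Δs_k = 2*(5*k - 1)/(k**3 + 12*k**2 + 47*k + 60). ✓
Evaluate s at k=7 and k=2: 133/330 and 1/30; difference 61/165.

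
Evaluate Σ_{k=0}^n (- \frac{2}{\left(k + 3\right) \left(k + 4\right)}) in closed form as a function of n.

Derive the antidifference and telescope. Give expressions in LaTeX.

S(n) = \frac{2 \left(- n - 1\right)}{3 \left(n + 4\right)}

The ratio is (k + 3)/(k + 5).
Normal form (A,B,C) = (k + 3, k + 5, 1).
Need (k + 3)·f(k+1) − (k + 4)·f(k) = 1.
From deg A=1, deg B=1, deg C=0: d=1.
Coefficient equations give f(k) = k/3.
R(k) = B(k−1)·f(k)/C(k) = k*(k + 4)/3; s_k = R·t_k = -2*k/(3*k + 9).
Check: Δs_k = -2/(k**2 + 7*k + 12). ✓
Telescope: S(n) = s_(n+1) − s_(0) = 2*(-n - 1)/(3*(n + 4)) − (0) = 2*(-n - 1)/(3*(n + 4)).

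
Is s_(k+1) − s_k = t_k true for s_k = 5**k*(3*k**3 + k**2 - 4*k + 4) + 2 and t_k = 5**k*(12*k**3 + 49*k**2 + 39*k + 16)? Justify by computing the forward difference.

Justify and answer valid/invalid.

Valid: the claim telescopes to t_k.

s_(k+1) = 5**(k + 1)*(-4*k + 3*(k + 1)**3 + (k + 1)**2) + 2
s_(k+1) − s_k = 5**k*(12*k**3 + 49*k**2 + 39*k + 16)
(s_(k+1) − s_k) − t_k = 0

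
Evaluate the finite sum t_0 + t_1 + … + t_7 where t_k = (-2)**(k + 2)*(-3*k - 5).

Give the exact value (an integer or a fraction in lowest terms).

Σ = 9212

Step 1: r(k) = 2*(-3*k - 8)/(3*k + 5).
So A=-2 and B=1, with C=k + 5/3.
Key eq: (-2)·f(k+1) = (1)·f(k) + (k + 5/3).
Degrees (0,0,1) ⇒ d ≤ 1.
Match coefficients ⇒ f(k) = -(k + 1)/3.
So s_k = (B(k−1)f/C)·t_k = (-(k + 1)/(3*k + 5))·t_k = (-2)**(k + 2)*(k + 1).
s_(k+1) − s_k = (-2)**(k + 2)*(-3*k - 5) = t_k.
Σ_(k=0)^(7) t_k = s_(8) − s_(0) = 9216 − (4) = 9212.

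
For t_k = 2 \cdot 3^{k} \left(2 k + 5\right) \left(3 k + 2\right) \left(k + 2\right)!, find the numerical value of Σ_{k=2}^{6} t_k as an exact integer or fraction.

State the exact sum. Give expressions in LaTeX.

Ratio r(k) = 3*(k + 3)*(2*k + 7)*(3*k + 5)/((2*k + 5)*(3*k + 2)).
Gosper form: A/B · C(k+1)/C(k) with A=3*k + 9, B=1, C=k**2 + 19*k/6 + 5/3.
f must satisfy (3*k + 9)·f(k+1) − (1)·f(k) = k**2 + 19*k/6 + 5/3.
Bound: deg f ≤ 1.
Solving with deg f ≤ 1: f(k) = (2*k - 1)/6.
R(k) = B(k−1)·f(k)/C(k) = (2*k - 1)/((2*k + 5)*(3*k + 2)); s_k = R·t_k = 2*3**k*(2*k - 1)*factorial(k + 2).
Check: Δs_k = 2*3**k*(2*k + 5)*(3*k + 2)*factorial(k + 2). ✓
Sum = s_(7) − s_(2); s_(7) = 20634082560, s_(2) = 1296 ⇒ 20634081264.

Σ = 20634081264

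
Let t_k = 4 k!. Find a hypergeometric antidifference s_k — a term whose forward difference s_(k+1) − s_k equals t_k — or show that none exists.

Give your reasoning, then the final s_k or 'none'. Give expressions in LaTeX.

Ratio r(k) = k + 1.
Factor: A=k + 1; B=1; C=1.
f must satisfy (k + 1)·f(k+1) − (1)·f(k) = 1.
Degrees (1,0,0) ⇒ d ≤ -1.
Bound -1 < 0, so the key equation has no polynomial solution.

no hypergeometric antidifference exists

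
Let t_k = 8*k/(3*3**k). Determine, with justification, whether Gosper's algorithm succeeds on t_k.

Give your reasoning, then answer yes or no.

Yes. s_k = 2*(-2*k - 1)/3**k.

Ratio r(k) = (k + 1)/(3*k).
Gosper form: A/B · C(k+1)/C(k) with A=1/3, B=1, C=k.
Solve (1/3)·f(k+1) − (1)·f(k) = k.
From deg A=0, deg B=0, deg C=1: d=1.
Match coefficients ⇒ f(k) = -3*(2*k + 1)/4.
Certificate R = B(k−1)f/C = -3*(2*k + 1)/(4*k) gives s_k = 2*(-2*k - 1)/3**k.
Check: Δs_k = 8*k/(3*3**k). ✓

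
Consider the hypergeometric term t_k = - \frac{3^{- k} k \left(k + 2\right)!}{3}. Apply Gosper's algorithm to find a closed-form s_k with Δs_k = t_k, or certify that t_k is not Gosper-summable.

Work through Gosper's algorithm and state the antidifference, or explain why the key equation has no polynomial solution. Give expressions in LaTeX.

s_k = - 3^{- k} \left(k + 2\right)!

Step 1: r(k) = (k + 1)*(k + 3)/(3*k).
Normal form (A,B,C) = (k/3 + 1, 1, k).
Need (k/3 + 1)·f(k+1) − (1)·f(k) = k.
d = 0 from the (1,0,1) case.
Solve for f: f(k) = 3 (degree 0 ≤ 0).
R(k) = B(k−1)·f(k)/C(k) = 3/k; s_k = R·t_k = -factorial(k + 2)/3**k.
s_(k+1) − s_k = -k*factorial(k + 2)/(3*3**k) = t_k.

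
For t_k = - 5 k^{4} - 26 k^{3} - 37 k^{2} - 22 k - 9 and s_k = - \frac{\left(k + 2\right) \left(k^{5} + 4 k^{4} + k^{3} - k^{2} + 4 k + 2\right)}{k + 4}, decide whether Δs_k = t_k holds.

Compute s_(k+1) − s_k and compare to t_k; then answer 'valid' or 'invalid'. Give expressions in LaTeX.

Invalid: residual \frac{2 \left(4 k^{5} + 42 k^{4} + 140 k^{3} + 171 k^{2} + 93 k + 34\right)}{k^{2} + 9 k + 20} ≠ 0.

s_(k+1) = (-k**6 - 12*k**5 - 54*k**4 - 117*k**3 - 134*k**2 - 89*k - 33)/(k + 5)
s_(k+1) − s_k = (-5*k**6 - 63*k**5 - 287*k**4 - 595*k**3 - 605*k**2 - 335*k - 112)/(k**2 + 9*k + 20)
(s_(k+1) − s_k) − t_k = 2*(4*k**5 + 42*k**4 + 140*k**3 + 171*k**2 + 93*k + 34)/(k**2 + 9*k + 20)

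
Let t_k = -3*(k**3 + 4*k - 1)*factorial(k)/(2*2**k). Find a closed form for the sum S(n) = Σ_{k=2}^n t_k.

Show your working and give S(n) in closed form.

S(n) = 2**(-n - 1)*(9*2**n - 3*n**3*factorial(n) - 6*n**2*factorial(n) - 6*n*factorial(n) - 3*factorial(n))

The ratio is (k + 1)*(4*k + (k + 1)**3 + 3)/(2*(k**3 + 4*k - 1)).
A = k/2 + 1/2, B = 1, C = k**3 + 4*k - 1.
Key eq: (k/2 + 1/2)·f(k+1) = (1)·f(k) + (k**3 + 4*k - 1).
Degrees (1,0,3) ⇒ d ≤ 2.
A polynomial solution: f(k) = 2*(k**2 - k + 1).
R(k) = B(k−1)·f(k)/C(k) = 2*(k**2 - k + 1)/(k**3 + 4*k - 1); s_k = R·t_k = -3*(k**2 - k + 1)*factorial(k)/2**k.
Verify: -3*(k**3 + 4*k - 1)*factorial(k)/(2*2**k) matches t_k.
Evaluate: s_(n+1) = -3*2**(-n - 1)*(n**2 + n + 1)*factorial(n + 1); subtract s_(2) = -9/2 ⇒ S(n) = 2**(-n - 1)*(9*2**n - 3*n**3*factorial(n) - 6*n**2*factorial(n) - 6*n*factorial(n) - 3*factorial(n)).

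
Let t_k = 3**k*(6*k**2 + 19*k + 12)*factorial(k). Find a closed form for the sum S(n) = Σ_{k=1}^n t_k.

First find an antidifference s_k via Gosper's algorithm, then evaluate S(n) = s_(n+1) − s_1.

t_(k+1)/t_k = 3*(6*k**3 + 37*k**2 + 68*k + 37)/(6*k**2 + 19*k + 12).
A = 3*k + 3, B = 1, C = k**2 + 19*k/6 + 2.
f must satisfy (3*k + 3)·f(k+1) − (1)·f(k) = k**2 + 19*k/6 + 2.
From deg A=1, deg B=0, deg C=2: d=1.
Coefficient equations give f(k) = (2*k + 3)/6.
So s_k = (B(k−1)f/C)·t_k = ((2*k + 3)/(6*k**2 + 19*k + 12))·t_k = 3**k*(2*k + 3)*factorial(k).
Check: Δs_k = 3**k*(6*k**2 + 19*k + 12)*factorial(k). ✓
Σ_(k=1)^n t_k = s_(n+1) − s_(1) = (3**(n + 1)*(2*n + 5)*factorial(n + 1)) − (15), i.e. 6*3**n*n**2*factorial(n) + 21*3**n*n*factorial(n) + 15*3**n*factorial(n) - 15.

S(n) = 6*3**n*n**2*factorial(n) + 21*3**n*n*factorial(n) + 15*3**n*factorial(n) - 15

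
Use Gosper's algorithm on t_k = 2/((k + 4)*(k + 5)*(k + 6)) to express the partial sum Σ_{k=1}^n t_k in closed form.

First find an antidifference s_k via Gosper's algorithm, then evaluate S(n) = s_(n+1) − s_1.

S(n) = n*(n + 11)/(30*(n**2 + 11*n + 30))

t_(k+1)/t_k = (k + 4)/(k + 7).
A = k + 4, B = k + 7, C = 1.
Need (k + 4)·f(k+1) − (k + 6)·f(k) = 1.
From deg A=1, deg B=1, deg C=0: d=2.
Match coefficients ⇒ f(k) = k*(k + 9)/40.
Certificate R = B(k−1)f/C = k*(k + 6)*(k + 9)/40 gives s_k = k*(k + 9)/(20*(k + 4)*(k + 5)).
Check: Δs_k = 2/(k**3 + 15*k**2 + 74*k + 120). ✓
Σ_(k=1)^n t_k = s_(n+1) − s_(1) = ((n**2 + 11*n + 10)/(20*(n**2 + 11*n + 30))) − (1/60), i.e. n*(n + 11)/(30*(n**2 + 11*n + 30)).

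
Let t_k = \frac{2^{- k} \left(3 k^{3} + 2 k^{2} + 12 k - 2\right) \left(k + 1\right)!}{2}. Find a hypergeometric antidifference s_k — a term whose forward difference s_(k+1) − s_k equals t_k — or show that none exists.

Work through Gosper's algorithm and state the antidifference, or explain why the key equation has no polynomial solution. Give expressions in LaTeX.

The ratio is (3*k**4 + 17*k**3 + 47*k**2 + 65*k + 30)/(2*(3*k**3 + 2*k**2 + 12*k - 2)).
Factor: A=k/2 + 1; B=1; C=k**3 + 2*k**2/3 + 4*k - 2/3.
Need (k/2 + 1)·f(k+1) − (1)·f(k) = k**3 + 2*k**2/3 + 4*k - 2/3.
Bound: deg f ≤ 2.
Match coefficients ⇒ f(k) = 2*(k - 1)*(3*k - 1)/3.
R(k) = B(k−1)·f(k)/C(k) = 2*(k - 1)*(3*k - 1)/(3*k**3 + 2*k**2 + 12*k - 2); s_k = R·t_k = (k - 1)*(3*k - 1)*factorial(k + 1)/2**k.
Check: Δs_k = (3*k**3 + 2*k**2 + 12*k - 2)*factorial(k + 1)/(2*2**k). ✓

s_k = 2^{- k} \left(k - 1\right) \left(3 k - 1\right) \left(k + 1\right)!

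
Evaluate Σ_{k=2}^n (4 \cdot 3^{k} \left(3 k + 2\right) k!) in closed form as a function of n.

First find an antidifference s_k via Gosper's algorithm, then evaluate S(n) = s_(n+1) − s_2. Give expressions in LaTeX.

r(k) = 3*(k + 1)*(3*k + 5)/(3*k + 2) after simplifying.
Take A(k)=3*k + 3, B(k)=1, C(k)=k + 2/3.
Solve (3*k + 3)·f(k+1) − (1)·f(k) = k + 2/3.
Degrees (1,0,1) ⇒ d ≤ 0.
A polynomial solution: f(k) = 1/3.
So s_k = (B(k−1)f/C)·t_k = (1/(3*k + 2))·t_k = 4*3**k*factorial(k).
s_(k+1) − s_k = 4*3**k*(3*k + 2)*factorial(k) = t_k.
Telescope: S(n) = s_(n+1) − s_(2) = 12*3**n*factorial(n + 1) − (72) = 12*3**n*factorial(n + 1) - 72.

S(n) = 12 \cdot 3^{n} \left(n + 1\right)! - 72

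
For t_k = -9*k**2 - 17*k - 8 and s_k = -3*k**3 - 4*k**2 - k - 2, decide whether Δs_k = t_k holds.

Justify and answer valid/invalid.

s_(k+1) = -3*k**3 - 13*k**2 - 18*k - 10
s_(k+1) − s_k = -9*k**2 - 17*k - 8
(s_(k+1) − s_k) − t_k = 0

Valid: the claim telescopes to t_k.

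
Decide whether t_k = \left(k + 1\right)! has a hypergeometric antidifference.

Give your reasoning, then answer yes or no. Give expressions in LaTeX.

The ratio is k + 2.
Normal form (A,B,C) = (k + 2, 1, 1).
Set up (k + 2)·f(k+1) − (1)·f(k) − (1) = 0.
Bound: deg f ≤ -1.
d = -1 < 0 ⇒ no nonzero polynomial f; not summable.

No — negative degree bound, so no certificate f.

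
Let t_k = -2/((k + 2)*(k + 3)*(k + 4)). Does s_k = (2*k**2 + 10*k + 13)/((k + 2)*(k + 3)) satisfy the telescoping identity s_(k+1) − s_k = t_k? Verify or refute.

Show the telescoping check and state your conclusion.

s_(k+1) = (10*k + 2*(k + 1)**2 + 23)/((k + 3)*(k + 4))
s_(k+1) − s_k = -2/(k**3 + 9*k**2 + 26*k + 24)
(s_(k+1) − s_k) − t_k = 0

Valid: the claim telescopes to t_k.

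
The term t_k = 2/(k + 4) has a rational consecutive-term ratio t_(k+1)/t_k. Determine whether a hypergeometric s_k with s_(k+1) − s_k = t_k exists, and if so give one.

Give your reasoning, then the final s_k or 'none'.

no hypergeometric antidifference exists

Ratio r(k) = (k + 4)/(k + 5).
Gosper form: A/B · C(k+1)/C(k) with A=k + 4, B=k + 5, C=1.
Key eq: (k + 4)·f(k+1) = (k + 4)·f(k) + (1).
Degrees (1,1,0) ⇒ d ≤ 0.
f = c0 ⇒ A·f(k+1) − B(k−1)·f(k) − C = -1. The system {-1 = 0} is inconsistent; no antidifference.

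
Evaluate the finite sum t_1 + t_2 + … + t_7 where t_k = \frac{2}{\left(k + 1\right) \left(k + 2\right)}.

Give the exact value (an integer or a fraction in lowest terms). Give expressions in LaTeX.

t_(k+1)/t_k = (k + 1)/(k + 3).
So A=k + 1 and B=k + 3, with C=1.
Need (k + 1)·f(k+1) − (k + 2)·f(k) = 1.
d = 1 from the (1,1,0) case.
Solve for f: f(k) = k (degree 1 ≤ 1).
Get s_k = R·t_k = 2*k/(k + 1) with R(k) = B(k−1)f(k)/C(k) = k*(k + 2).
Δs = 2/(k**2 + 3*k + 2), as required.
Telescoping: Σ = s_(8) − s_(1) = 16/9 − (1) = 7/9.

Σ = 7/9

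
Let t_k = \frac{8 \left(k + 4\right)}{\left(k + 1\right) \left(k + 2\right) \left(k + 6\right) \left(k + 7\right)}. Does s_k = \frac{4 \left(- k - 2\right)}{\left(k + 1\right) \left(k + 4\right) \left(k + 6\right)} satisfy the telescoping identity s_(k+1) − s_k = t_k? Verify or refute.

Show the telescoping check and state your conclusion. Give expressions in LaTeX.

Invalid: residual \frac{8 \left(- 3 k^{2} - 25 k - 46\right)}{k^{6} + 25 k^{5} + 247 k^{4} + 1219 k^{3} + 3112 k^{2} + 3796 k + 1680} ≠ 0.

s_(k+1) = 4*(-k - 3)/((k + 2)*(k + 5)*(k + 7))
s_(k+1) − s_k = 8*(k**3 + 10*k**2 + 31*k + 34)/(k**6 + 25*k**5 + 247*k**4 + 1219*k**3 + 3112*k**2 + 3796*k + 1680)
(s_(k+1) − s_k) − t_k = 8*(-3*k**2 - 25*k - 46)/(k**6 + 25*k**5 + 247*k**4 + 1219*k**3 + 3112*k**2 + 3796*k + 1680)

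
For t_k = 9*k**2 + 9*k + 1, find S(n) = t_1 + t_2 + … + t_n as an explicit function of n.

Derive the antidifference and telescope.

S(n) = n*(3*n**2 + 9*n + 7)

Ratio r(k) = (9*k**2 + 27*k + 19)/(9*k**2 + 9*k + 1).
Normal form (A,B,C) = (1, 1, k**2 + k + 1/9).
Set up (1)·f(k+1) − (1)·f(k) − (k**2 + k + 1/9) = 0.
From deg A=0, deg B=0, deg C=2: d=3.
Solve for f: f(k) = k*(3*k**2 - 2)/9 (degree 3 ≤ 3).
Get s_k = R·t_k = k*(3*k**2 - 2) with R(k) = B(k−1)f(k)/C(k) = k*(3*k**2 - 2)/(9*k**2 + 9*k + 1).
Check: Δs_k = 9*k**2 + 9*k + 1. ✓
Evaluate: s_(n+1) = 3*n**3 + 9*n**2 + 7*n + 1; subtract s_(1) = 1 ⇒ S(n) = n*(3*n**2 + 9*n + 7).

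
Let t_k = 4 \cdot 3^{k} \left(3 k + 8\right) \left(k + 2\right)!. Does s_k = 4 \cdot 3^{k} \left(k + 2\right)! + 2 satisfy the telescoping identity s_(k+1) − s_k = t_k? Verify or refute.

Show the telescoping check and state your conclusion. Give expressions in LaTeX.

s_(k+1) = 4*3**(k + 1)*factorial(k + 3) + 2
s_(k+1) − s_k = 4*3**k*(3*k + 8)*factorial(k + 2)
(s_(k+1) − s_k) − t_k = 0

Valid: the claim telescopes to t_k.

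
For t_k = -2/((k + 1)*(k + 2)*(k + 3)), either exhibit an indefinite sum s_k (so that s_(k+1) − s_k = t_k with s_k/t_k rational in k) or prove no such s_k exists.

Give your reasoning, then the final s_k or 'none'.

s_k = k*(-k - 3)/(2*(k + 1)*(k + 2))

Step 1: r(k) = (k + 1)/(k + 4).
Factor: A=k + 1; B=k + 4; C=1.
Need (k + 1)·f(k+1) − (k + 3)·f(k) = 1.
From deg A=1, deg B=1, deg C=0: d=2.
Match coefficients ⇒ f(k) = k*(k + 3)/4.
Certificate R = B(k−1)f/C = k*(k + 3)**2/4 gives s_k = k*(-k - 3)/(2*(k + 1)*(k + 2)).
Verify: -2/(k**3 + 6*k**2 + 11*k + 6) matches t_k.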